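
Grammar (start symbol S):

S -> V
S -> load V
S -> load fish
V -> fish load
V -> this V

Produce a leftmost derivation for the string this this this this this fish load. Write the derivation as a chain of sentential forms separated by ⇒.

S ⇒ V   [S -> V]
V ⇒ this V   [V -> this V]
this V ⇒ this this V   [V -> this V]
this this V ⇒ this this this V   [V -> this V]
this this this V ⇒ this this this this V   [V -> this V]
this this this this V ⇒ this this this this this V   [V -> this V]
this this this this this V ⇒ this this this this this fish load   [V -> fish load]

S ⇒ V ⇒ this V ⇒ this this V ⇒ this this this V ⇒ this this this this V ⇒ this this this this this V ⇒ this this this this this fish load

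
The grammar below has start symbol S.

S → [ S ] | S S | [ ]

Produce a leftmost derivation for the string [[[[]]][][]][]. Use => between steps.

S => SS => [S]S => [SS]S => [SSS]S => [[S]SS]S => [[[S]]SS]S => [[[[]]]SS]S => [[[[]]][]S]S => [[[[]]][][]]S => [[[[]]][][]][]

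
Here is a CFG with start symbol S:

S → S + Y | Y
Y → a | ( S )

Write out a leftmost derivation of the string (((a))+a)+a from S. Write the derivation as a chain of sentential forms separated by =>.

S => S+Y   [S → S + Y]
S+Y => Y+Y   [S → Y]
Y+Y => (S)+Y   [Y → ( S )]
(S)+Y => (S+Y)+Y   [S → S + Y]
(S+Y)+Y => (Y+Y)+Y   [S → Y]
(Y+Y)+Y => ((S)+Y)+Y   [Y → ( S )]
((S)+Y)+Y => ((Y)+Y)+Y   [S → Y]
((Y)+Y)+Y => (((S))+Y)+Y   [Y → ( S )]
(((S))+Y)+Y => (((Y))+Y)+Y   [S → Y]
(((Y))+Y)+Y => (((a))+Y)+Y   [Y → a]
(((a))+Y)+Y => (((a))+a)+Y   [Y → a]
(((a))+a)+Y => (((a))+a)+a   [Y → a]

S=>S+Y=>Y+Y=>(S)+Y=>(S+Y)+Y=>(Y+Y)+Y=>((S)+Y)+Y=>((Y)+Y)+Y=>(((S))+Y)+Y=>(((Y))+Y)+Y=>(((a))+Y)+Y=>(((a))+a)+Y=>(((a))+a)+a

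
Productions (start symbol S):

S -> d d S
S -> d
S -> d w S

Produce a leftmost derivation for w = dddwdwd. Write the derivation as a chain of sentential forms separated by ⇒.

S ⇒ ddS   [S -> d d S]
ddS ⇒ dddwS   [S -> d w S]
dddwS ⇒ dddwdwS   [S -> d w S]
dddwdwS ⇒ dddwdwd   [S -> d]

S⇒ddS⇒dddwS⇒dddwdwS⇒dddwdwd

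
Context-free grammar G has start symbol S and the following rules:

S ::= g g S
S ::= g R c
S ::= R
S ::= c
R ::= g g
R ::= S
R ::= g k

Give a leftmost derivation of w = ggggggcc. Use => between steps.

S => ggS => gggRc => gggSc => ggggRcc => ggggggcc

S => ggS   [S ::= g g S]
ggS => gggRc   [S ::= g R c]
gggRc => gggSc   [R ::= S]
gggSc => ggggRcc   [S ::= g R c]
ggggRcc => ggggggcc   [R ::= g g]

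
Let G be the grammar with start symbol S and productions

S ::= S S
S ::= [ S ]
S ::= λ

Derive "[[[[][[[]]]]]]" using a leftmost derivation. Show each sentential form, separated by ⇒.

S⇒[S]⇒[[S]]⇒[[SS]]⇒[[SSS]]⇒[[[S]SS]]⇒[[[SS]SS]]⇒[[[[S]S]SS]]⇒[[[[]S]SS]]⇒[[[[][S]]SS]]⇒[[[[][[S]]]SS]]⇒[[[[][[[S]]]]SS]]⇒[[[[][[[]]]]SS]]⇒[[[[][[[]]]]S]]⇒[[[[][[[]]]]]]

S ⇒ [S]   [S ::= [ S ]]
[S] ⇒ [[S]]   [S ::= [ S ]]
[[S]] ⇒ [[SS]]   [S ::= S S]
[[SS]] ⇒ [[SSS]]   [S ::= S S]
[[SSS]] ⇒ [[[S]SS]]   [S ::= [ S ]]
[[[S]SS]] ⇒ [[[SS]SS]]   [S ::= S S]
[[[SS]SS]] ⇒ [[[[S]S]SS]]   [S ::= [ S ]]
[[[[S]S]SS]] ⇒ [[[[]S]SS]]   [S ::= λ]
[[[[]S]SS]] ⇒ [[[[][S]]SS]]   [S ::= [ S ]]
[[[[][S]]SS]] ⇒ [[[[][[S]]]SS]]   [S ::= [ S ]]
[[[[][[S]]]SS]] ⇒ [[[[][[[S]]]]SS]]   [S ::= [ S ]]
[[[[][[[S]]]]SS]] ⇒ [[[[][[[]]]]SS]]   [S ::= λ]
[[[[][[[]]]]SS]] ⇒ [[[[][[[]]]]S]]   [S ::= λ]
[[[[][[[]]]]S]] ⇒ [[[[][[[]]]]]]   [S ::= λ]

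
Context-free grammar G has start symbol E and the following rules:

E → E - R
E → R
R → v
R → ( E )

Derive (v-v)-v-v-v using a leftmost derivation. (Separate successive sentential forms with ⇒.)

E ⇒ E-R   [E → E - R]
E-R ⇒ E-R-R   [E → E - R]
E-R-R ⇒ E-R-R-R   [E → E - R]
E-R-R-R ⇒ R-R-R-R   [E → R]
R-R-R-R ⇒ (E)-R-R-R   [R → ( E )]
(E)-R-R-R ⇒ (E-R)-R-R-R   [E → E - R]
(E-R)-R-R-R ⇒ (R-R)-R-R-R   [E → R]
(R-R)-R-R-R ⇒ (v-R)-R-R-R   [R → v]
(v-R)-R-R-R ⇒ (v-v)-R-R-R   [R → v]
(v-v)-R-R-R ⇒ (v-v)-v-R-R   [R → v]
(v-v)-v-R-R ⇒ (v-v)-v-v-R   [R → v]
(v-v)-v-v-R ⇒ (v-v)-v-v-v   [R → v]

E⇒E-R⇒E-R-R⇒E-R-R-R⇒R-R-R-R⇒(E)-R-R-R⇒(E-R)-R-R-R⇒(R-R)-R-R-R⇒(v-R)-R-R-R⇒(v-v)-R-R-R⇒(v-v)-v-R-R⇒(v-v)-v-v-R⇒(v-v)-v-v-v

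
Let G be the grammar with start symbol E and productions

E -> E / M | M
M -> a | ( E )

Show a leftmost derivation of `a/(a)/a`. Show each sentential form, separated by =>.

E => E/M => E/M/M => M/M/M => a/M/M => a/(E)/M => a/(M)/M => a/(a)/M => a/(a)/a

E => E/M   [E -> E / M]
E/M => E/M/M   [E -> E / M]
E/M/M => M/M/M   [E -> M]
M/M/M => a/M/M   [M -> a]
a/M/M => a/(E)/M   [M -> ( E )]
a/(E)/M => a/(M)/M   [E -> M]
a/(M)/M => a/(a)/M   [M -> a]
a/(a)/M => a/(a)/a   [M -> a]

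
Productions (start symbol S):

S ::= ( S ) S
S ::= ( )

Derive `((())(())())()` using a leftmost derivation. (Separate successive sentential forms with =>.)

S => (S)S => ((S)S)S => ((())S)S => ((())(S)S)S => ((())(())S)S => ((())(())())S => ((())(())())()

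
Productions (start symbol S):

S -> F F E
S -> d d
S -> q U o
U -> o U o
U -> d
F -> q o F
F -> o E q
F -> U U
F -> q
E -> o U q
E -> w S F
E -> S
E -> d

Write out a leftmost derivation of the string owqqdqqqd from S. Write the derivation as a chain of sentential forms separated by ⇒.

S ⇒ FFE   [S -> F F E]
FFE ⇒ oEqFE   [F -> o E q]
oEqFE ⇒ owSFqFE   [E -> w S F]
owSFqFE ⇒ owFFEFqFE   [S -> F F E]
owFFEFqFE ⇒ owqFEFqFE   [F -> q]
owqFEFqFE ⇒ owqqEFqFE   [F -> q]
owqqEFqFE ⇒ owqqdFqFE   [E -> d]
owqqdFqFE ⇒ owqqdqqFE   [F -> q]
owqqdqqFE ⇒ owqqdqqqE   [F -> q]
owqqdqqqE ⇒ owqqdqqqd   [E -> d]

S⇒FFE⇒oEqFE⇒owSFqFE⇒owFFEFqFE⇒owqFEFqFE⇒owqqEFqFE⇒owqqdFqFE⇒owqqdqqFE⇒owqqdqqqE⇒owqqdqqqd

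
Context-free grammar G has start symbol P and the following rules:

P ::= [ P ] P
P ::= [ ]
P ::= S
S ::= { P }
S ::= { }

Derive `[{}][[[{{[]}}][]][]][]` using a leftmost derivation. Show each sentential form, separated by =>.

P => [P]P   [P ::= [ P ] P]
[P]P => [S]P   [P ::= S]
[S]P => [{}]P   [S ::= { }]
[{}]P => [{}][P]P   [P ::= [ P ] P]
[{}][P]P => [{}][[P]P]P   [P ::= [ P ] P]
[{}][[P]P]P => [{}][[[P]P]P]P   [P ::= [ P ] P]
[{}][[[P]P]P]P => [{}][[[S]P]P]P   [P ::= S]
[{}][[[S]P]P]P => [{}][[[{P}]P]P]P   [S ::= { P }]
[{}][[[{P}]P]P]P => [{}][[[{S}]P]P]P   [P ::= S]
[{}][[[{S}]P]P]P => [{}][[[{{P}}]P]P]P   [S ::= { P }]
[{}][[[{{P}}]P]P]P => [{}][[[{{[]}}]P]P]P   [P ::= [ ]]
[{}][[[{{[]}}]P]P]P => [{}][[[{{[]}}][]]P]P   [P ::= [ ]]
[{}][[[{{[]}}][]]P]P => [{}][[[{{[]}}][]][]]P   [P ::= [ ]]
[{}][[[{{[]}}][]][]]P => [{}][[[{{[]}}][]][]][]   [P ::= [ ]]

P=>[P]P=>[S]P=>[{}]P=>[{}][P]P=>[{}][[P]P]P=>[{}][[[P]P]P]P=>[{}][[[S]P]P]P=>[{}][[[{P}]P]P]P=>[{}][[[{S}]P]P]P=>[{}][[[{{P}}]P]P]P=>[{}][[[{{[]}}]P]P]P=>[{}][[[{{[]}}][]]P]P=>[{}][[[{{[]}}][]][]]P=>[{}][[[{{[]}}][]][]][]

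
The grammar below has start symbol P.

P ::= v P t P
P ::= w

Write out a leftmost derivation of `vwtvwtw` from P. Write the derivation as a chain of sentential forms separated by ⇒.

P⇒vPtP⇒vwtP⇒vwtvPtP⇒vwtvwtP⇒vwtvwtw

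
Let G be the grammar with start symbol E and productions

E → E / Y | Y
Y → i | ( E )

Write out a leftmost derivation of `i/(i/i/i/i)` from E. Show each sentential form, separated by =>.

E => E/Y   [E → E / Y]
E/Y => Y/Y   [E → Y]
Y/Y => i/Y   [Y → i]
i/Y => i/(E)   [Y → ( E )]
i/(E) => i/(E/Y)   [E → E / Y]
i/(E/Y) => i/(E/Y/Y)   [E → E / Y]
i/(E/Y/Y) => i/(E/Y/Y/Y)   [E → E / Y]
i/(E/Y/Y/Y) => i/(Y/Y/Y/Y)   [E → Y]
i/(Y/Y/Y/Y) => i/(i/Y/Y/Y)   [Y → i]
i/(i/Y/Y/Y) => i/(i/i/Y/Y)   [Y → i]
i/(i/i/Y/Y) => i/(i/i/i/Y)   [Y → i]
i/(i/i/i/Y) => i/(i/i/i/i)   [Y → i]

E=>E/Y=>Y/Y=>i/Y=>i/(E)=>i/(E/Y)=>i/(E/Y/Y)=>i/(E/Y/Y/Y)=>i/(Y/Y/Y/Y)=>i/(i/Y/Y/Y)=>i/(i/i/Y/Y)=>i/(i/i/i/Y)=>i/(i/i/i/i)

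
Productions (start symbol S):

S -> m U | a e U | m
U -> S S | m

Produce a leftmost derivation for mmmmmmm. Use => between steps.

S=>mU=>mSS=>mmUS=>mmmS=>mmmmU=>mmmmSS=>mmmmmUS=>mmmmmmS=>mmmmmmm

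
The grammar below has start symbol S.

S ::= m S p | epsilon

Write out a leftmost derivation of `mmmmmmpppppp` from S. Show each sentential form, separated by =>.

S => mSp => mmSpp => mmmSppp => mmmmSpppp => mmmmmSppppp => mmmmmmSpppppp => mmmmmmpppppp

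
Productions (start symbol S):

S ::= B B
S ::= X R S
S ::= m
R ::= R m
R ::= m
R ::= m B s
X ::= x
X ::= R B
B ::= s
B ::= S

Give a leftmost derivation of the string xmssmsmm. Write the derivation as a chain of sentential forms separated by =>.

S => XRS   [S ::= X R S]
XRS => xRS   [X ::= x]
xRS => xmBsS   [R ::= m B s]
xmBsS => xmssS   [B ::= s]
xmssS => xmssXRS   [S ::= X R S]
xmssXRS => xmssRBRS   [X ::= R B]
xmssRBRS => xmssmBRS   [R ::= m]
xmssmBRS => xmssmsRS   [B ::= s]
xmssmsRS => xmssmsmS   [R ::= m]
xmssmsmS => xmssmsmm   [S ::= m]

S => XRS => xRS => xmBsS => xmssS => xmssXRS => xmssRBRS => xmssmBRS => xmssmsRS => xmssmsmS => xmssmsmm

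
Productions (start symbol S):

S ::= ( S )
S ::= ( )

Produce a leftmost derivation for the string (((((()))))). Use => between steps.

S=>(S)=>((S))=>(((S)))=>((((S))))=>(((((S)))))=>(((((())))))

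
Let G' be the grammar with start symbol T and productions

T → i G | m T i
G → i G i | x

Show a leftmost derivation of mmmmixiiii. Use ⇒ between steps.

T⇒mTi⇒mmTii⇒mmmTiii⇒mmmmTiiii⇒mmmmiGiiii⇒mmmmixiiii

T ⇒ mTi   [T → m T i]
mTi ⇒ mmTii   [T → m T i]
mmTii ⇒ mmmTiii   [T → m T i]
mmmTiii ⇒ mmmmTiiii   [T → m T i]
mmmmTiiii ⇒ mmmmiGiiii   [T → i G]
mmmmiGiiii ⇒ mmmmixiiii   [G → x]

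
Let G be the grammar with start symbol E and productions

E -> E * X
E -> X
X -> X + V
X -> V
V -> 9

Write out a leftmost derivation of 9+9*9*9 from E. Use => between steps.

E => E*X => E*X*X => X*X*X => X+V*X*X => V+V*X*X => 9+V*X*X => 9+9*X*X => 9+9*V*X => 9+9*9*X => 9+9*9*V => 9+9*9*9

E => E*X   [E -> E * X]
E*X => E*X*X   [E -> E * X]
E*X*X => X*X*X   [E -> X]
X*X*X => X+V*X*X   [X -> X + V]
X+V*X*X => V+V*X*X   [X -> V]
V+V*X*X => 9+V*X*X   [V -> 9]
9+V*X*X => 9+9*X*X   [V -> 9]
9+9*X*X => 9+9*V*X   [X -> V]
9+9*V*X => 9+9*9*X   [V -> 9]
9+9*9*X => 9+9*9*V   [X -> V]
9+9*9*V => 9+9*9*9   [V -> 9]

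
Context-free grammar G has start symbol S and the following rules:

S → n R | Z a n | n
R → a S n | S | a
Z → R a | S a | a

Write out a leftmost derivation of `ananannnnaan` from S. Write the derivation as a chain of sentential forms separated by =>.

S => Zan   [S → Z a n]
Zan => Raan   [Z → R a]
Raan => aSnaan   [R → a S n]
aSnaan => anRnaan   [S → n R]
anRnaan => anaSnnaan   [R → a S n]
anaSnnaan => ananRnnaan   [S → n R]
ananRnnaan => ananaSnnnaan   [R → a S n]
ananaSnnnaan => ananannnnaan   [S → n]

S=>Zan=>Raan=>aSnaan=>anRnaan=>anaSnnaan=>ananRnnaan=>ananaSnnnaan=>ananannnnaan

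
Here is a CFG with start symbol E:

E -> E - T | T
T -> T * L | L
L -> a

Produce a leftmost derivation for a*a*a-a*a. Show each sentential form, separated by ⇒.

E ⇒ E-T   [E -> E - T]
E-T ⇒ T-T   [E -> T]
T-T ⇒ T*L-T   [T -> T * L]
T*L-T ⇒ T*L*L-T   [T -> T * L]
T*L*L-T ⇒ L*L*L-T   [T -> L]
L*L*L-T ⇒ a*L*L-T   [L -> a]
a*L*L-T ⇒ a*a*L-T   [L -> a]
a*a*L-T ⇒ a*a*a-T   [L -> a]
a*a*a-T ⇒ a*a*a-T*L   [T -> T * L]
a*a*a-T*L ⇒ a*a*a-L*L   [T -> L]
a*a*a-L*L ⇒ a*a*a-a*L   [L -> a]
a*a*a-a*L ⇒ a*a*a-a*a   [L -> a]

E ⇒ E-T ⇒ T-T ⇒ T*L-T ⇒ T*L*L-T ⇒ L*L*L-T ⇒ a*L*L-T ⇒ a*a*L-T ⇒ a*a*a-T ⇒ a*a*a-T*L ⇒ a*a*a-L*L ⇒ a*a*a-a*L ⇒ a*a*a-a*a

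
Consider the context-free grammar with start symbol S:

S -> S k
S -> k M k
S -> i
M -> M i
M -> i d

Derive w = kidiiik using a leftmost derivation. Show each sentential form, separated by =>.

S => kMk => kMik => kMiik => kMiiik => kidiiik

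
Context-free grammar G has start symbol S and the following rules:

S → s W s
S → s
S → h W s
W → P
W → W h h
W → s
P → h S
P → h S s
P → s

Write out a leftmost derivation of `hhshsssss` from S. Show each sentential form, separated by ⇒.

S ⇒ hWs   [S → h W s]
hWs ⇒ hPs   [W → P]
hPs ⇒ hhSss   [P → h S s]
hhSss ⇒ hhsWsss   [S → s W s]
hhsWsss ⇒ hhsPsss   [W → P]
hhsPsss ⇒ hhshSssss   [P → h S s]
hhshSssss ⇒ hhshsssss   [S → s]

S⇒hWs⇒hPs⇒hhSss⇒hhsWsss⇒hhsPsss⇒hhshSssss⇒hhshsssss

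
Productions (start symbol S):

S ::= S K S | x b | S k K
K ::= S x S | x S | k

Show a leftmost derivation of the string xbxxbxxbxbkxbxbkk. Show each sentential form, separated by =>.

S => SkK   [S ::= S k K]
SkK => SKSkK   [S ::= S K S]
SKSkK => xbKSkK   [S ::= x b]
xbKSkK => xbxSSkK   [K ::= x S]
xbxSSkK => xbxSKSSkK   [S ::= S K S]
xbxSKSSkK => xbxSKSKSSkK   [S ::= S K S]
xbxSKSKSSkK => xbxxbKSKSSkK   [S ::= x b]
xbxxbKSKSSkK => xbxxbxSSKSSkK   [K ::= x S]
xbxxbxSSKSSkK => xbxxbxxbSKSSkK   [S ::= x b]
xbxxbxxbSKSSkK => xbxxbxxbxbKSSkK   [S ::= x b]
xbxxbxxbxbKSSkK => xbxxbxxbxbkSSkK   [K ::= k]
xbxxbxxbxbkSSkK => xbxxbxxbxbkxbSkK   [S ::= x b]
xbxxbxxbxbkxbSkK => xbxxbxxbxbkxbxbkK   [S ::= x b]
xbxxbxxbxbkxbxbkK => xbxxbxxbxbkxbxbkk   [K ::= k]

S => SkK => SKSkK => xbKSkK => xbxSSkK => xbxSKSSkK => xbxSKSKSSkK => xbxxbKSKSSkK => xbxxbxSSKSSkK => xbxxbxxbSKSSkK => xbxxbxxbxbKSSkK => xbxxbxxbxbkSSkK => xbxxbxxbxbkxbSkK => xbxxbxxbxbkxbxbkK => xbxxbxxbxbkxbxbkk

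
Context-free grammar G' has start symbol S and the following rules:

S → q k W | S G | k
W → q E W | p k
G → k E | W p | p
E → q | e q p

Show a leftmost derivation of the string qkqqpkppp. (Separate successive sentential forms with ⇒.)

S ⇒ SG ⇒ SGG ⇒ SGGG ⇒ qkWGGG ⇒ qkqEWGGG ⇒ qkqqWGGG ⇒ qkqqpkGGG ⇒ qkqqpkpGG ⇒ qkqqpkppG ⇒ qkqqpkppp

S ⇒ SG   [S → S G]
SG ⇒ SGG   [S → S G]
SGG ⇒ SGGG   [S → S G]
SGGG ⇒ qkWGGG   [S → q k W]
qkWGGG ⇒ qkqEWGGG   [W → q E W]
qkqEWGGG ⇒ qkqqWGGG   [E → q]
qkqqWGGG ⇒ qkqqpkGGG   [W → p k]
qkqqpkGGG ⇒ qkqqpkpGG   [G → p]
qkqqpkpGG ⇒ qkqqpkppG   [G → p]
qkqqpkppG ⇒ qkqqpkppp   [G → p]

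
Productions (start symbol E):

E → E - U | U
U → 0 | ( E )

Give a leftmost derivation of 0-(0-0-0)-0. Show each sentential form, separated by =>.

E => E-U => E-U-U => U-U-U => 0-U-U => 0-(E)-U => 0-(E-U)-U => 0-(E-U-U)-U => 0-(U-U-U)-U => 0-(0-U-U)-U => 0-(0-0-U)-U => 0-(0-0-0)-U => 0-(0-0-0)-0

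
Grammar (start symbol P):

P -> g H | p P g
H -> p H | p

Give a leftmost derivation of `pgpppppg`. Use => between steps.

P=>pPg=>pgHg=>pgpHg=>pgppHg=>pgpppHg=>pgppppHg=>pgpppppg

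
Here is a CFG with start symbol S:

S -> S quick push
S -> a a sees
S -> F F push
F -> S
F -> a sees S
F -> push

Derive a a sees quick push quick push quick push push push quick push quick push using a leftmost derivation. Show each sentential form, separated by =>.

S => S quick push => S quick push quick push => F F push quick push quick push => S F push quick push quick push => S quick push F push quick push quick push => S quick push quick push F push quick push quick push => S quick push quick push quick push F push quick push quick push => a a sees quick push quick push quick push F push quick push quick push => a a sees quick push quick push quick push push push quick push quick push

S => S quick push   [S -> S quick push]
S quick push => S quick push quick push   [S -> S quick push]
S quick push quick push => F F push quick push quick push   [S -> F F push]
F F push quick push quick push => S F push quick push quick push   [F -> S]
S F push quick push quick push => S quick push F push quick push quick push   [S -> S quick push]
S quick push F push quick push quick push => S quick push quick push F push quick push quick push   [S -> S quick push]
S quick push quick push F push quick push quick push => S quick push quick push quick push F push quick push quick push   [S -> S quick push]
S quick push quick push quick push F push quick push quick push => a a sees quick push quick push quick push F push quick push quick push   [S -> a a sees]
a a sees quick push quick push quick push F push quick push quick push => a a sees quick push quick push quick push push push quick push quick push   [F -> push]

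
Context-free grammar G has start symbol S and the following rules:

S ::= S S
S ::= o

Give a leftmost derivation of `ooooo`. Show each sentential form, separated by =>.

S => SS => oS => oSS => oSSS => oSSSS => ooSSS => oooSS => ooooS => ooooo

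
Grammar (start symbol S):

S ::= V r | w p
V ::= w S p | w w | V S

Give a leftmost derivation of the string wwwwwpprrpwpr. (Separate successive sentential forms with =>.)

S => Vr => VSr => wSpSr => wVrpSr => wVSrpSr => wwwSrpSr => wwwVrrpSr => wwwwSprrpSr => wwwwwpprrpSr => wwwwwpprrpwpr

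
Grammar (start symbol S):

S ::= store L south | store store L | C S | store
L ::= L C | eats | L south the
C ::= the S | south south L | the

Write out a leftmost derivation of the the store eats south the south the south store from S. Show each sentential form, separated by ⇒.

S ⇒ C S   [S ::= C S]
C S ⇒ the S S   [C ::= the S]
the S S ⇒ the C S S   [S ::= C S]
the C S S ⇒ the the S S   [C ::= the]
the the S S ⇒ the the store L south S   [S ::= store L south]
the the store L south S ⇒ the the store L south the south S   [L ::= L south the]
the the store L south the south S ⇒ the the store L south the south the south S   [L ::= L south the]
the the store L south the south the south S ⇒ the the store eats south the south the south S   [L ::= eats]
the the store eats south the south the south S ⇒ the the store eats south the south the south store   [S ::= store]

S ⇒ C S ⇒ the S S ⇒ the C S S ⇒ the the S S ⇒ the the store L south S ⇒ the the store L south the south S ⇒ the the store L south the south the south S ⇒ the the store eats south the south the south S ⇒ the the store eats south the south the south store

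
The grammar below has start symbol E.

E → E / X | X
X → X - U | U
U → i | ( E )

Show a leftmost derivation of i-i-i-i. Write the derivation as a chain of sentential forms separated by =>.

E => X => X-U => X-U-U => X-U-U-U => U-U-U-U => i-U-U-U => i-i-U-U => i-i-i-U => i-i-i-i

E => X   [E → X]
X => X-U   [X → X - U]
X-U => X-U-U   [X → X - U]
X-U-U => X-U-U-U   [X → X - U]
X-U-U-U => U-U-U-U   [X → U]
U-U-U-U => i-U-U-U   [U → i]
i-U-U-U => i-i-U-U   [U → i]
i-i-U-U => i-i-i-U   [U → i]
i-i-i-U => i-i-i-i   [U → i]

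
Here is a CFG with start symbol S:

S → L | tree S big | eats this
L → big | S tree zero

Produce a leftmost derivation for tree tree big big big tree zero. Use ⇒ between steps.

S ⇒ L   [S → L]
L ⇒ S tree zero   [L → S tree zero]
S tree zero ⇒ tree S big tree zero   [S → tree S big]
tree S big tree zero ⇒ tree tree S big big tree zero   [S → tree S big]
tree tree S big big tree zero ⇒ tree tree L big big tree zero   [S → L]
tree tree L big big tree zero ⇒ tree tree big big big tree zero   [L → big]

S ⇒ L ⇒ S tree zero ⇒ tree S big tree zero ⇒ tree tree S big big tree zero ⇒ tree tree L big big tree zero ⇒ tree tree big big big tree zero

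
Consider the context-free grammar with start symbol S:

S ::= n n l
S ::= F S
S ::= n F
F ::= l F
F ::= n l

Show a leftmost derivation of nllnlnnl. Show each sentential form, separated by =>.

S => FS => nlS => nlFS => nllFS => nllnlS => nllnlnnl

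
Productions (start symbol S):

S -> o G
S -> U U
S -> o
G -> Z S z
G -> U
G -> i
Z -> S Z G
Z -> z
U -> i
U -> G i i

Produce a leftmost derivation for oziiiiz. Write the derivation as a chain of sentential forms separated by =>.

S => oG => oZSz => ozSz => ozUUz => oziUz => oziGiiz => oziiiiz

S => oG   [S -> o G]
oG => oZSz   [G -> Z S z]
oZSz => ozSz   [Z -> z]
ozSz => ozUUz   [S -> U U]
ozUUz => oziUz   [U -> i]
oziUz => oziGiiz   [U -> G i i]
oziGiiz => oziiiiz   [G -> i]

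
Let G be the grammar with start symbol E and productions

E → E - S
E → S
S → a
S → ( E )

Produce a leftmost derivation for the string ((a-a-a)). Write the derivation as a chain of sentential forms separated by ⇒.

E⇒S⇒(E)⇒(S)⇒((E))⇒((E-S))⇒((E-S-S))⇒((S-S-S))⇒((a-S-S))⇒((a-a-S))⇒((a-a-a))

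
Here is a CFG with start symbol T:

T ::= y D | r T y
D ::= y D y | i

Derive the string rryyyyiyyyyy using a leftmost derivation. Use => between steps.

T => rTy   [T ::= r T y]
rTy => rrTyy   [T ::= r T y]
rrTyy => rryDyy   [T ::= y D]
rryDyy => rryyDyyy   [D ::= y D y]
rryyDyyy => rryyyDyyyy   [D ::= y D y]
rryyyDyyyy => rryyyyDyyyyy   [D ::= y D y]
rryyyyDyyyyy => rryyyyiyyyyy   [D ::= i]

T => rTy => rrTyy => rryDyy => rryyDyyy => rryyyDyyyy => rryyyyDyyyyy => rryyyyiyyyyy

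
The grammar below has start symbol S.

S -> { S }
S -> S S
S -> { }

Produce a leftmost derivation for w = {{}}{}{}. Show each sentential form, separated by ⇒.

S ⇒ SS ⇒ SSS ⇒ {S}SS ⇒ {{}}SS ⇒ {{}}{}S ⇒ {{}}{}{}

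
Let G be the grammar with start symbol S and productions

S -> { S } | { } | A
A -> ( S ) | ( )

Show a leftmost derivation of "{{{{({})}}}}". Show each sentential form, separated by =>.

S=>{S}=>{{S}}=>{{{S}}}=>{{{{S}}}}=>{{{{A}}}}=>{{{{(S)}}}}=>{{{{({})}}}}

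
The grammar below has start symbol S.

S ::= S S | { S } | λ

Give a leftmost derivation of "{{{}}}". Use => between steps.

S => SS   [S ::= S S]
SS => SSS   [S ::= S S]
SSS => {S}SS   [S ::= { S }]
{S}SS => {{S}}SS   [S ::= { S }]
{{S}}SS => {{SS}}SS   [S ::= S S]
{{SS}}SS => {{{S}S}}SS   [S ::= { S }]
{{{S}S}}SS => {{{}S}}SS   [S ::= λ]
{{{}S}}SS => {{{}}}SS   [S ::= λ]
{{{}}}SS => {{{}}}S   [S ::= λ]
{{{}}}S => {{{}}}   [S ::= λ]

S=>SS=>SSS=>{S}SS=>{{S}}SS=>{{SS}}SS=>{{{S}S}}SS=>{{{}S}}SS=>{{{}}}SS=>{{{}}}S=>{{{}}}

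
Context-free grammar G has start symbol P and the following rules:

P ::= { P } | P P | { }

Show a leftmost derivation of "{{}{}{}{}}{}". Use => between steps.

P=>PP=>{P}P=>{PP}P=>{PPP}P=>{PPPP}P=>{{}PPP}P=>{{}{}PP}P=>{{}{}{}P}P=>{{}{}{}{}}P=>{{}{}{}{}}{}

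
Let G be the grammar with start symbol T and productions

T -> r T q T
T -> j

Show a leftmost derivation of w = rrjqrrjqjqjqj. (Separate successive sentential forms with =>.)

T => rTqT => rrTqTqT => rrjqTqT => rrjqrTqTqT => rrjqrrTqTqTqT => rrjqrrjqTqTqT => rrjqrrjqjqTqT => rrjqrrjqjqjqT => rrjqrrjqjqjqj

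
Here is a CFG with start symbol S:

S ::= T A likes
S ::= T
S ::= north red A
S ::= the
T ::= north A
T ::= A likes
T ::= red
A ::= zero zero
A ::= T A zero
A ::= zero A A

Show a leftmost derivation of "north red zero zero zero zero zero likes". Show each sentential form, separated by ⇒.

S ⇒ T A likes ⇒ north A A likes ⇒ north T A zero A likes ⇒ north red A zero A likes ⇒ north red zero zero zero A likes ⇒ north red zero zero zero zero zero likes

S ⇒ T A likes   [S ::= T A likes]
T A likes ⇒ north A A likes   [T ::= north A]
north A A likes ⇒ north T A zero A likes   [A ::= T A zero]
north T A zero A likes ⇒ north red A zero A likes   [T ::= red]
north red A zero A likes ⇒ north red zero zero zero A likes   [A ::= zero zero]
north red zero zero zero A likes ⇒ north red zero zero zero zero zero likes   [A ::= zero zero]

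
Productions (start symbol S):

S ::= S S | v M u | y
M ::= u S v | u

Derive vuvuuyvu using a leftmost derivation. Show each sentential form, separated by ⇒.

S ⇒ vMu ⇒ vuSvu ⇒ vuSSvu ⇒ vuvMuSvu ⇒ vuvuuSvu ⇒ vuvuuyvu

S ⇒ vMu   [S ::= v M u]
vMu ⇒ vuSvu   [M ::= u S v]
vuSvu ⇒ vuSSvu   [S ::= S S]
vuSSvu ⇒ vuvMuSvu   [S ::= v M u]
vuvMuSvu ⇒ vuvuuSvu   [M ::= u]
vuvuuSvu ⇒ vuvuuyvu   [S ::= y]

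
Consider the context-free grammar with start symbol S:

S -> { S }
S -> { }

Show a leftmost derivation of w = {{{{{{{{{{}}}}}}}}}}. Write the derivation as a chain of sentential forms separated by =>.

S => {S} => {{S}} => {{{S}}} => {{{{S}}}} => {{{{{S}}}}} => {{{{{{S}}}}}} => {{{{{{{S}}}}}}} => {{{{{{{{S}}}}}}}} => {{{{{{{{{S}}}}}}}}} => {{{{{{{{{{}}}}}}}}}}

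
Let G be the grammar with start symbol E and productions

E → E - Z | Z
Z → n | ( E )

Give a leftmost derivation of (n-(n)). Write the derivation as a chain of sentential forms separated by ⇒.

E ⇒ Z ⇒ (E) ⇒ (E-Z) ⇒ (Z-Z) ⇒ (n-Z) ⇒ (n-(E)) ⇒ (n-(Z)) ⇒ (n-(n))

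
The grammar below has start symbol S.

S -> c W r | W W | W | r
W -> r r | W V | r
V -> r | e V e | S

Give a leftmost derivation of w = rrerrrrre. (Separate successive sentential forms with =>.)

S=>W=>WV=>rrV=>rreVe=>rreSe=>rreWWe=>rreWVWe=>rrerVWe=>rrerrWe=>rrerrWVe=>rrerrrrVe=>rrerrrrre

S => W   [S -> W]
W => WV   [W -> W V]
WV => rrV   [W -> r r]
rrV => rreVe   [V -> e V e]
rreVe => rreSe   [V -> S]
rreSe => rreWWe   [S -> W W]
rreWWe => rreWVWe   [W -> W V]
rreWVWe => rrerVWe   [W -> r]
rrerVWe => rrerrWe   [V -> r]
rrerrWe => rrerrWVe   [W -> W V]
rrerrWVe => rrerrrrVe   [W -> r r]
rrerrrrVe => rrerrrrre   [V -> r]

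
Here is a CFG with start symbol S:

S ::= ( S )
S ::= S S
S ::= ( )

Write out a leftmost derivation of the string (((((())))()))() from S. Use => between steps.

S => SS => (S)S => ((S))S => ((SS))S => (((S)S))S => ((((S))S))S => (((((S)))S))S => (((((())))S))S => (((((())))()))S => (((((())))()))()

S => SS   [S ::= S S]
SS => (S)S   [S ::= ( S )]
(S)S => ((S))S   [S ::= ( S )]
((S))S => ((SS))S   [S ::= S S]
((SS))S => (((S)S))S   [S ::= ( S )]
(((S)S))S => ((((S))S))S   [S ::= ( S )]
((((S))S))S => (((((S)))S))S   [S ::= ( S )]
(((((S)))S))S => (((((())))S))S   [S ::= ( )]
(((((())))S))S => (((((())))()))S   [S ::= ( )]
(((((())))()))S => (((((())))()))()   [S ::= ( )]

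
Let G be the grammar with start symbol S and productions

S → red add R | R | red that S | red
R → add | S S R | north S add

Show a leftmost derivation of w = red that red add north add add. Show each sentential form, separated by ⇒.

S ⇒ red that S ⇒ red that red add R ⇒ red that red add north S add ⇒ red that red add north R add ⇒ red that red add north add add

S ⇒ red that S   [S → red that S]
red that S ⇒ red that red add R   [S → red add R]
red that red add R ⇒ red that red add north S add   [R → north S add]
red that red add north S add ⇒ red that red add north R add   [S → R]
red that red add north R add ⇒ red that red add north add add   [R → add]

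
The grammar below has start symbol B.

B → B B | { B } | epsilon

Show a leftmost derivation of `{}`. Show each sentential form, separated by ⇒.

B⇒BB⇒BBB⇒{B}BB⇒{}BB⇒{}B⇒{}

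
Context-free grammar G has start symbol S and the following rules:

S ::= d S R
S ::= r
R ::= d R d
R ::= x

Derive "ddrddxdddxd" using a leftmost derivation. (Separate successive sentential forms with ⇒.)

S⇒dSR⇒ddSRR⇒ddrRR⇒ddrdRdR⇒ddrddRddR⇒ddrddxddR⇒ddrddxdddRd⇒ddrddxdddxd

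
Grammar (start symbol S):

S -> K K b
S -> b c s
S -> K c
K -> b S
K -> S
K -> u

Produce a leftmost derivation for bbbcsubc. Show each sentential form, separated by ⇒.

S ⇒ Kc ⇒ bSc ⇒ bKKbc ⇒ bbSKbc ⇒ bbbcsKbc ⇒ bbbcsubc

S ⇒ Kc   [S -> K c]
Kc ⇒ bSc   [K -> b S]
bSc ⇒ bKKbc   [S -> K K b]
bKKbc ⇒ bbSKbc   [K -> b S]
bbSKbc ⇒ bbbcsKbc   [S -> b c s]
bbbcsKbc ⇒ bbbcsubc   [K -> u]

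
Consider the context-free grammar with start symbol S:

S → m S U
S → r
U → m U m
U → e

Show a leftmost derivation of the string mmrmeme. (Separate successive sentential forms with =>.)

S => mSU => mmSUU => mmrUU => mmrmUmU => mmrmemU => mmrmeme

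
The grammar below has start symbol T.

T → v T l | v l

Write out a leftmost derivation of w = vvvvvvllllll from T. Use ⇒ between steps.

T ⇒ vTl ⇒ vvTll ⇒ vvvTlll ⇒ vvvvTllll ⇒ vvvvvTlllll ⇒ vvvvvvllllll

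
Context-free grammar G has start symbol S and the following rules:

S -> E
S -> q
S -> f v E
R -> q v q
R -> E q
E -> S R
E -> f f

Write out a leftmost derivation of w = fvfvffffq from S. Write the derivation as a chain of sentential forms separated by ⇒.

S ⇒ fvE ⇒ fvSR ⇒ fvfvER ⇒ fvfvffR ⇒ fvfvffEq ⇒ fvfvffffq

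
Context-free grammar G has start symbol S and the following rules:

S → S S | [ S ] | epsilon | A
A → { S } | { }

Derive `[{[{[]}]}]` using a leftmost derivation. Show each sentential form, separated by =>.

S => [S] => [A] => [{S}] => [{[S]}] => [{[A]}] => [{[{S}]}] => [{[{[S]}]}] => [{[{[]}]}]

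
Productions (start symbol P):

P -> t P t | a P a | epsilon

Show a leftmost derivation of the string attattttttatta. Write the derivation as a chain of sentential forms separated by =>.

P => aPa => atPta => attPtta => attaPatta => attatPtatta => attattPttatta => attatttPtttatta => attattttttatta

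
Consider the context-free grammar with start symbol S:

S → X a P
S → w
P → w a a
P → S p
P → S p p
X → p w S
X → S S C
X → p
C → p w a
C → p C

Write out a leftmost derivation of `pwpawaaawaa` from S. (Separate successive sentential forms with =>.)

S => XaP => pwSaP => pwXaPaP => pwpaPaP => pwpawaaaP => pwpawaaawaa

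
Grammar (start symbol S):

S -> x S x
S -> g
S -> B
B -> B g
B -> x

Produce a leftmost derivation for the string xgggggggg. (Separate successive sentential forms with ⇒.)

S⇒B⇒Bg⇒Bgg⇒Bggg⇒Bgggg⇒Bggggg⇒Bgggggg⇒Bggggggg⇒Bgggggggg⇒xgggggggg

S ⇒ B   [S -> B]
B ⇒ Bg   [B -> B g]
Bg ⇒ Bgg   [B -> B g]
Bgg ⇒ Bggg   [B -> B g]
Bggg ⇒ Bgggg   [B -> B g]
Bgggg ⇒ Bggggg   [B -> B g]
Bggggg ⇒ Bgggggg   [B -> B g]
Bgggggg ⇒ Bggggggg   [B -> B g]
Bggggggg ⇒ Bgggggggg   [B -> B g]
Bgggggggg ⇒ xgggggggg   [B -> x]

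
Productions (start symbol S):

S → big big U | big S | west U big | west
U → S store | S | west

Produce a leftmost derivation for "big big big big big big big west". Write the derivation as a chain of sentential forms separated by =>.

S => big big U => big big S => big big big S => big big big big S => big big big big big S => big big big big big big big U => big big big big big big big west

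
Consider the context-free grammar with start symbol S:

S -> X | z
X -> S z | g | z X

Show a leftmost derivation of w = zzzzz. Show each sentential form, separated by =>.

S=>X=>Sz=>Xz=>Szz=>Xzz=>Szzz=>Xzzz=>Szzzz=>zzzzz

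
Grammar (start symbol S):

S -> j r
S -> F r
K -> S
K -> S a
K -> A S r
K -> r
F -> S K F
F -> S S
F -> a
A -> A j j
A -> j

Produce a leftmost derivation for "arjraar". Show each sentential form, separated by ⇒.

S ⇒ Fr   [S -> F r]
Fr ⇒ SKFr   [F -> S K F]
SKFr ⇒ FrKFr   [S -> F r]
FrKFr ⇒ arKFr   [F -> a]
arKFr ⇒ arSaFr   [K -> S a]
arSaFr ⇒ arjraFr   [S -> j r]
arjraFr ⇒ arjraar   [F -> a]

S⇒Fr⇒SKFr⇒FrKFr⇒arKFr⇒arSaFr⇒arjraFr⇒arjraar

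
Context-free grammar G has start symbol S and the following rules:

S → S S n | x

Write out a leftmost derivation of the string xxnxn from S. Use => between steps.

S => SSn   [S → S S n]
SSn => SSnSn   [S → S S n]
SSnSn => xSnSn   [S → x]
xSnSn => xxnSn   [S → x]
xxnSn => xxnxn   [S → x]

S => SSn => SSnSn => xSnSn => xxnSn => xxnxn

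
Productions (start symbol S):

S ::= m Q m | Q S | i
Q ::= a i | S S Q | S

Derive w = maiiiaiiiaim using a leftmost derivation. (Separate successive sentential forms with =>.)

S => mQm   [S ::= m Q m]
mQm => mSSQm   [Q ::= S S Q]
mSSQm => mQSSQm   [S ::= Q S]
mQSSQm => maiSSQm   [Q ::= a i]
maiSSQm => maiQSSQm   [S ::= Q S]
maiQSSQm => maiSSQSSQm   [Q ::= S S Q]
maiSSQSSQm => maiiSQSSQm   [S ::= i]
maiiSQSSQm => maiiiQSSQm   [S ::= i]
maiiiQSSQm => maiiiaiSSQm   [Q ::= a i]
maiiiaiSSQm => maiiiaiiSQm   [S ::= i]
maiiiaiiSQm => maiiiaiiiQm   [S ::= i]
maiiiaiiiQm => maiiiaiiiaim   [Q ::= a i]

S=>mQm=>mSSQm=>mQSSQm=>maiSSQm=>maiQSSQm=>maiSSQSSQm=>maiiSQSSQm=>maiiiQSSQm=>maiiiaiSSQm=>maiiiaiiSQm=>maiiiaiiiQm=>maiiiaiiiaim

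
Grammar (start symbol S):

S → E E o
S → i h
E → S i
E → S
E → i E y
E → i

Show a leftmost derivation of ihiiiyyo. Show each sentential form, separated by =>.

S => EEo => SEo => ihEo => ihiEyo => ihiiEyyo => ihiiiyyo

S => EEo   [S → E E o]
EEo => SEo   [E → S]
SEo => ihEo   [S → i h]
ihEo => ihiEyo   [E → i E y]
ihiEyo => ihiiEyyo   [E → i E y]
ihiiEyyo => ihiiiyyo   [E → i]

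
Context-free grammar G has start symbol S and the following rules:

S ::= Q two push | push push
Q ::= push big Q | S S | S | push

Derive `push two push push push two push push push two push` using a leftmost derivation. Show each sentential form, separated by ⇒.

S ⇒ Q two push   [S ::= Q two push]
Q two push ⇒ S S two push   [Q ::= S S]
S S two push ⇒ Q two push S two push   [S ::= Q two push]
Q two push S two push ⇒ S S two push S two push   [Q ::= S S]
S S two push S two push ⇒ Q two push S two push S two push   [S ::= Q two push]
Q two push S two push S two push ⇒ push two push S two push S two push   [Q ::= push]
push two push S two push S two push ⇒ push two push push push two push S two push   [S ::= push push]
push two push push push two push S two push ⇒ push two push push push two push push push two push   [S ::= push push]

S ⇒ Q two push ⇒ S S two push ⇒ Q two push S two push ⇒ S S two push S two push ⇒ Q two push S two push S two push ⇒ push two push S two push S two push ⇒ push two push push push two push S two push ⇒ push two push push push two push push push two push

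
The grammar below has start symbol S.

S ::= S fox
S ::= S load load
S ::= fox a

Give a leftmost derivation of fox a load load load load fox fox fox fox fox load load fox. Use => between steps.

S => S fox => S load load fox => S fox load load fox => S fox fox load load fox => S fox fox fox load load fox => S fox fox fox fox load load fox => S fox fox fox fox fox load load fox => S load load fox fox fox fox fox load load fox => S load load load load fox fox fox fox fox load load fox => fox a load load load load fox fox fox fox fox load load fox

S => S fox   [S ::= S fox]
S fox => S load load fox   [S ::= S load load]
S load load fox => S fox load load fox   [S ::= S fox]
S fox load load fox => S fox fox load load fox   [S ::= S fox]
S fox fox load load fox => S fox fox fox load load fox   [S ::= S fox]
S fox fox fox load load fox => S fox fox fox fox load load fox   [S ::= S fox]
S fox fox fox fox load load fox => S fox fox fox fox fox load load fox   [S ::= S fox]
S fox fox fox fox fox load load fox => S load load fox fox fox fox fox load load fox   [S ::= S load load]
S load load fox fox fox fox fox load load fox => S load load load load fox fox fox fox fox load load fox   [S ::= S load load]
S load load load load fox fox fox fox fox load load fox => fox a load load load load fox fox fox fox fox load load fox   [S ::= fox a]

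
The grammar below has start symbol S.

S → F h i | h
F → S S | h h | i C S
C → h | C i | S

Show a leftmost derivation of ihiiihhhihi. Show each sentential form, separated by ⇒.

S ⇒ Fhi ⇒ iCShi ⇒ iCiShi ⇒ iCiiShi ⇒ iSiiShi ⇒ ihiiShi ⇒ ihiiFhihi ⇒ ihiiiCShihi ⇒ ihiiiSShihi ⇒ ihiiihShihi ⇒ ihiiihhhihi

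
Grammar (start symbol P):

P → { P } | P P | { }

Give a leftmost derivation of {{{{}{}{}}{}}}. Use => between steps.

P => {P} => {{P}} => {{PP}} => {{{P}P}} => {{{PP}P}} => {{{PPP}P}} => {{{{}PP}P}} => {{{{}{}P}P}} => {{{{}{}{}}P}} => {{{{}{}{}}{}}}

P => {P}   [P → { P }]
{P} => {{P}}   [P → { P }]
{{P}} => {{PP}}   [P → P P]
{{PP}} => {{{P}P}}   [P → { P }]
{{{P}P}} => {{{PP}P}}   [P → P P]
{{{PP}P}} => {{{PPP}P}}   [P → P P]
{{{PPP}P}} => {{{{}PP}P}}   [P → { }]
{{{{}PP}P}} => {{{{}{}P}P}}   [P → { }]
{{{{}{}P}P}} => {{{{}{}{}}P}}   [P → { }]
{{{{}{}{}}P}} => {{{{}{}{}}{}}}   [P → { }]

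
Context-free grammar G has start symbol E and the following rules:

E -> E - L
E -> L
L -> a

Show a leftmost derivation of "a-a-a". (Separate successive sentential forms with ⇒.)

E⇒E-L⇒E-L-L⇒L-L-L⇒a-L-L⇒a-a-L⇒a-a-a

E ⇒ E-L   [E -> E - L]
E-L ⇒ E-L-L   [E -> E - L]
E-L-L ⇒ L-L-L   [E -> L]
L-L-L ⇒ a-L-L   [L -> a]
a-L-L ⇒ a-a-L   [L -> a]
a-a-L ⇒ a-a-a   [L -> a]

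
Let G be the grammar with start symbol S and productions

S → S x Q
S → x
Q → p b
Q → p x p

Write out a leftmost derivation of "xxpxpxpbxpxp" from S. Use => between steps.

S => SxQ   [S → S x Q]
SxQ => SxQxQ   [S → S x Q]
SxQxQ => SxQxQxQ   [S → S x Q]
SxQxQxQ => xxQxQxQ   [S → x]
xxQxQxQ => xxpxpxQxQ   [Q → p x p]
xxpxpxQxQ => xxpxpxpbxQ   [Q → p b]
xxpxpxpbxQ => xxpxpxpbxpxp   [Q → p x p]

S => SxQ => SxQxQ => SxQxQxQ => xxQxQxQ => xxpxpxQxQ => xxpxpxpbxQ => xxpxpxpbxpxp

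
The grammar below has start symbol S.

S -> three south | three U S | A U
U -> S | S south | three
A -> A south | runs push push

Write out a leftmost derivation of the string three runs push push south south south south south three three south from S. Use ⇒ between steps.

S ⇒ three U S   [S -> three U S]
three U S ⇒ three S S   [U -> S]
three S S ⇒ three A U S   [S -> A U]
three A U S ⇒ three A south U S   [A -> A south]
three A south U S ⇒ three A south south U S   [A -> A south]
three A south south U S ⇒ three A south south south U S   [A -> A south]
three A south south south U S ⇒ three A south south south south U S   [A -> A south]
three A south south south south U S ⇒ three A south south south south south U S   [A -> A south]
three A south south south south south U S ⇒ three runs push push south south south south south U S   [A -> runs push push]
three runs push push south south south south south U S ⇒ three runs push push south south south south south three S   [U -> three]
three runs push push south south south south south three S ⇒ three runs push push south south south south south three three south   [S -> three south]

S ⇒ three U S ⇒ three S S ⇒ three A U S ⇒ three A south U S ⇒ three A south south U S ⇒ three A south south south U S ⇒ three A south south south south U S ⇒ three A south south south south south U S ⇒ three runs push push south south south south south U S ⇒ three runs push push south south south south south three S ⇒ three runs push push south south south south south three three south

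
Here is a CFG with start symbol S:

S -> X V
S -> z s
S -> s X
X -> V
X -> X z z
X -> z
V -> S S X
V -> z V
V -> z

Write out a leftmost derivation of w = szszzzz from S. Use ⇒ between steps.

S⇒sX⇒sV⇒sSSX⇒szsSX⇒szsXVX⇒szszVX⇒szszzVX⇒szszzzX⇒szszzzz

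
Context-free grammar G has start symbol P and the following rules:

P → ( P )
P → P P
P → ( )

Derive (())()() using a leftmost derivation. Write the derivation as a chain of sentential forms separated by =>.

P => PP => (P)P => (())P => (())PP => (())()P => (())()()

P => PP   [P → P P]
PP => (P)P   [P → ( P )]
(P)P => (())P   [P → ( )]
(())P => (())PP   [P → P P]
(())PP => (())()P   [P → ( )]
(())()P => (())()()   [P → ( )]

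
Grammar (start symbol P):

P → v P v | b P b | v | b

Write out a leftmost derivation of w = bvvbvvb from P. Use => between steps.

P => bPb => bvPvb => bvvPvvb => bvvbvvb

P => bPb   [P → b P b]
bPb => bvPvb   [P → v P v]
bvPvb => bvvPvvb   [P → v P v]
bvvPvvb => bvvbvvb   [P → b]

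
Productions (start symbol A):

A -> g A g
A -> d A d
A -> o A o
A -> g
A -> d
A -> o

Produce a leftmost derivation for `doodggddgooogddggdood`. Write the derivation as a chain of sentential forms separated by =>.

A => dAd => doAod => dooAood => doodAdood => doodgAgdood => doodggAggdood => doodggdAdggdood => doodggddAddggdood => doodggddgAgddggdood => doodggddgoAogddggdood => doodggddgooogddggdood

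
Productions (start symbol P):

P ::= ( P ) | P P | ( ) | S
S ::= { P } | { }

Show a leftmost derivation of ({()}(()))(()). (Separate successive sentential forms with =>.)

P => PP   [P ::= P P]
PP => (P)P   [P ::= ( P )]
(P)P => (PP)P   [P ::= P P]
(PP)P => (SP)P   [P ::= S]
(SP)P => ({P}P)P   [S ::= { P }]
({P}P)P => ({()}P)P   [P ::= ( )]
({()}P)P => ({()}(P))P   [P ::= ( P )]
({()}(P))P => ({()}(()))P   [P ::= ( )]
({()}(()))P => ({()}(()))(P)   [P ::= ( P )]
({()}(()))(P) => ({()}(()))(())   [P ::= ( )]

P => PP => (P)P => (PP)P => (SP)P => ({P}P)P => ({()}P)P => ({()}(P))P => ({()}(()))P => ({()}(()))(P) => ({()}(()))(())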